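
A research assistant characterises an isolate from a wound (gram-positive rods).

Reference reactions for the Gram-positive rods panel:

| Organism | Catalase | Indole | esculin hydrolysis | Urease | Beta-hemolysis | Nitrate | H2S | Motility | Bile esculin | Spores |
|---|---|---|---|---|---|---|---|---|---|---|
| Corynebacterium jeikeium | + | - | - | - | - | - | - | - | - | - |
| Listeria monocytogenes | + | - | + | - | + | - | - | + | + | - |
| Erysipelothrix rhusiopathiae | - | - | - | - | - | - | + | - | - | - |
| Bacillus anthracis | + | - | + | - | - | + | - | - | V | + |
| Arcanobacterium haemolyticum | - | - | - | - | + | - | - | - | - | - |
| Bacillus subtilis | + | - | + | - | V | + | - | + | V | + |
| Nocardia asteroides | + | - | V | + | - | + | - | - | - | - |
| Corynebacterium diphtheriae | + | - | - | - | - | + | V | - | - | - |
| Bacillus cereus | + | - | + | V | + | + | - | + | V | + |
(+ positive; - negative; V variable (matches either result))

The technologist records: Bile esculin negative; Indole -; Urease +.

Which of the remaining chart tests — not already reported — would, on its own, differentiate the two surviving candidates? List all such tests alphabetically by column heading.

Urease +: excludes 7 organisms — 2 left.
Bile esculin -: all 2 remaining candidates are consistent.
Indole -: all 2 remaining candidates are consistent.
Two candidates remain: Bacillus cereus and Nocardia asteroides.
  Catalase: + vs + — same for both, does not separate.
  esculin hydrolysis: + vs V — variable for at least one, does not separate.
  Beta-hemolysis: Bacillus cereus +, Nocardia asteroides - — discriminates.
  Nitrate: + vs + — same for both, does not separate.
  H2S: - vs - — same for both, does not separate.
  Motility: Bacillus cereus +, Nocardia asteroides - — discriminates.
  Spores: Bacillus cereus +, Nocardia asteroides - — discriminates.

Beta-hemolysis, Motility, Spores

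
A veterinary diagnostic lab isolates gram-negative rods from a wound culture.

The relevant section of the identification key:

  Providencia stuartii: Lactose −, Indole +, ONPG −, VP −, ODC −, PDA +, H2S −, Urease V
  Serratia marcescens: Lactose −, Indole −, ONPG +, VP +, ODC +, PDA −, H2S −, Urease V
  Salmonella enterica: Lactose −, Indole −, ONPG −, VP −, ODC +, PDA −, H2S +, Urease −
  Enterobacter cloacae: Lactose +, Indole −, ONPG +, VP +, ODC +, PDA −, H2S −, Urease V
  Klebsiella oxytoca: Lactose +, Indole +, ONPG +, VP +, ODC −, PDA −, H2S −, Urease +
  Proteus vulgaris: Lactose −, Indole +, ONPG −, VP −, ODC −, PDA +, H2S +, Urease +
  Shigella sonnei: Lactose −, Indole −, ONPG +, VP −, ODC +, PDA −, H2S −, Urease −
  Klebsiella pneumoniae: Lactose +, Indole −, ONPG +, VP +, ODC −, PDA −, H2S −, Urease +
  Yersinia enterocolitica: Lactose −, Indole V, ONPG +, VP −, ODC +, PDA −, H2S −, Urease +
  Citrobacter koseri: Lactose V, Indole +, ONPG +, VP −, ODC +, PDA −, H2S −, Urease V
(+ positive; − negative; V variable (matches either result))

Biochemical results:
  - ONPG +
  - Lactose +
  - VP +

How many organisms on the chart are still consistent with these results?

Lactose +: excludes 6 organisms — 4 left.
ONPG +: all 4 remaining candidates are consistent.
VP +: excludes Citrobacter koseri — 3 left.
Still consistent: Enterobacter cloacae, Klebsiella oxytoca, Klebsiella pneumoniae.

3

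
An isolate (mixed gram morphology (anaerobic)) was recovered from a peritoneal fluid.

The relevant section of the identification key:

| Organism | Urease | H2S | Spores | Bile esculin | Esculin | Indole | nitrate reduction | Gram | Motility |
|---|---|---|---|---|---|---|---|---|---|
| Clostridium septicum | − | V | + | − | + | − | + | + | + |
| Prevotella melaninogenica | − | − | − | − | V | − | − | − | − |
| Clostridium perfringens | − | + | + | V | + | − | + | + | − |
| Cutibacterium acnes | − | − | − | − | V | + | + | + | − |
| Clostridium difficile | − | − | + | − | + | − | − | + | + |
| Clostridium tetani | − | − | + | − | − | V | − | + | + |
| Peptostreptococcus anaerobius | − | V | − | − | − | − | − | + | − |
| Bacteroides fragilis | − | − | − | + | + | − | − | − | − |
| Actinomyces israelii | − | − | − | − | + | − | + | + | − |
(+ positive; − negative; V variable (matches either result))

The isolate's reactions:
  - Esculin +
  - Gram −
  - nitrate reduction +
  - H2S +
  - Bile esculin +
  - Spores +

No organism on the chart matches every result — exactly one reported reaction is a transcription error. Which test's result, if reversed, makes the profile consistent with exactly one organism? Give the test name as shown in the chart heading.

Gram

As reported, no row in the chart matches all 6 reactions.
Reversing Gram (to +) → unique match: Clostridium perfringens.
Reversing H2S → still no organism matches.
Reversing nitrate reduction → still no organism matches.
Reversing Bile esculin → still no organism matches.
Reversing Spores → still no organism matches.
Reversing Esculin → still no organism matches.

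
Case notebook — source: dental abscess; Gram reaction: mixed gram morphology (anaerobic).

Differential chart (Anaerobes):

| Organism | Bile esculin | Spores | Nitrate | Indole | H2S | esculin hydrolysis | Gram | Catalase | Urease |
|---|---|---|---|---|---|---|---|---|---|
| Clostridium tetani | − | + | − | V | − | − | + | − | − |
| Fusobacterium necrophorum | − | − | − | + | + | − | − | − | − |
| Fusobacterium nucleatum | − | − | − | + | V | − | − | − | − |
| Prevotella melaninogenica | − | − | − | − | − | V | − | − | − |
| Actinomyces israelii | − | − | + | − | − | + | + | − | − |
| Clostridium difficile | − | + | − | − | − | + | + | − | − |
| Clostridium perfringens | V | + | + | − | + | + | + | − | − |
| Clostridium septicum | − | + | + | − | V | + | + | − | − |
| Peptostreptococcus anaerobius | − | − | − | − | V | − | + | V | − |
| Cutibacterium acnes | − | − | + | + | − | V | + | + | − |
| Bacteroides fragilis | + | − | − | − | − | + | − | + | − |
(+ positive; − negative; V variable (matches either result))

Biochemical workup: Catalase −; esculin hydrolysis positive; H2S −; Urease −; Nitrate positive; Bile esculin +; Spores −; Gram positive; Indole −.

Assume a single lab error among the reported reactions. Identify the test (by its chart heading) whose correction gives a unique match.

Bile esculin

As reported, no row in the chart matches all 9 reactions.
Reversing esculin hydrolysis → still no organism matches.
Reversing Gram → still no organism matches.
Reversing Bile esculin (to −) → unique match: Actinomyces israelii.
Reversing H2S → still no organism matches.
Reversing Catalase → still no organism matches.
Reversing Nitrate → still no organism matches.
Reversing Urease → still no organism matches.
Reversing Spores → still no organism matches.
Reversing Indole → still no organism matches.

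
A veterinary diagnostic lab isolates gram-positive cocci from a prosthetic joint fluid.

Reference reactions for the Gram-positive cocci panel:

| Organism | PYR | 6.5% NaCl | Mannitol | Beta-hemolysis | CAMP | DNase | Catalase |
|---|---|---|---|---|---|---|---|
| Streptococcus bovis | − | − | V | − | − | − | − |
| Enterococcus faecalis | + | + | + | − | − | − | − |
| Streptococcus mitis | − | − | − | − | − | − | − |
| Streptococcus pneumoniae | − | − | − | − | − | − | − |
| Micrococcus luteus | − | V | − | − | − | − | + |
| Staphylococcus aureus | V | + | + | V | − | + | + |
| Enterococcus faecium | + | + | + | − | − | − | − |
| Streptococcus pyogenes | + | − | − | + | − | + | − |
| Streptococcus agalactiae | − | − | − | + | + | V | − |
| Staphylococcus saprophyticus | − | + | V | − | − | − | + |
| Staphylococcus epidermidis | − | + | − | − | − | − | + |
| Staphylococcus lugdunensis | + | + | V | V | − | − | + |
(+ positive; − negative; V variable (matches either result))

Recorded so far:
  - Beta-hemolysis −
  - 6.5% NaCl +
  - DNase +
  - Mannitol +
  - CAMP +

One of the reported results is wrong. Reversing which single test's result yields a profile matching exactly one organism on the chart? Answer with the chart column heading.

CAMP

As reported, no row in the chart matches all 5 reactions.
Reversing CAMP (to −) → unique match: Staphylococcus aureus.
Reversing Mannitol → still no organism matches.
Reversing Beta-hemolysis → still no organism matches.
Reversing 6.5% NaCl → still no organism matches.
Reversing DNase → still no organism matches.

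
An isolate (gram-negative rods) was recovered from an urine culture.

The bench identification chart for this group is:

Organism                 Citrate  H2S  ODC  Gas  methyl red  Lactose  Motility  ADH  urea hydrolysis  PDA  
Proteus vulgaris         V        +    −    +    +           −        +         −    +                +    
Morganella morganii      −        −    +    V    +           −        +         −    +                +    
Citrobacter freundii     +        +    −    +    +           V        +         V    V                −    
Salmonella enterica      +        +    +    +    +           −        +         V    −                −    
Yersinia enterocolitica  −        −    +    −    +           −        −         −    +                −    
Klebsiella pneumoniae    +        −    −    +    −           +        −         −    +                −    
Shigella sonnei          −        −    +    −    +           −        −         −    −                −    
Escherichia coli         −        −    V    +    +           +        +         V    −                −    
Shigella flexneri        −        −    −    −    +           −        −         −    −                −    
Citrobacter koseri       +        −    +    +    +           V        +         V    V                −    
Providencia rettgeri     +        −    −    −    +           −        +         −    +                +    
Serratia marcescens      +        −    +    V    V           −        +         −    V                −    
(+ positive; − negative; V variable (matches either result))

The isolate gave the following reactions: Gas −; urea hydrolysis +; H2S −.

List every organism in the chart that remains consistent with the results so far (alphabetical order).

Morganella morganii, Providencia rettgeri, Serratia marcescens, Yersinia enterocolitica

H2S −: excludes Proteus vulgaris, Citrobacter freundii, Salmonella enterica — 9 left.
urea hydrolysis +: excludes Shigella sonnei, Escherichia coli, Shigella flexneri — 6 left.
Gas −: excludes Klebsiella pneumoniae, Citrobacter koseri — 4 left.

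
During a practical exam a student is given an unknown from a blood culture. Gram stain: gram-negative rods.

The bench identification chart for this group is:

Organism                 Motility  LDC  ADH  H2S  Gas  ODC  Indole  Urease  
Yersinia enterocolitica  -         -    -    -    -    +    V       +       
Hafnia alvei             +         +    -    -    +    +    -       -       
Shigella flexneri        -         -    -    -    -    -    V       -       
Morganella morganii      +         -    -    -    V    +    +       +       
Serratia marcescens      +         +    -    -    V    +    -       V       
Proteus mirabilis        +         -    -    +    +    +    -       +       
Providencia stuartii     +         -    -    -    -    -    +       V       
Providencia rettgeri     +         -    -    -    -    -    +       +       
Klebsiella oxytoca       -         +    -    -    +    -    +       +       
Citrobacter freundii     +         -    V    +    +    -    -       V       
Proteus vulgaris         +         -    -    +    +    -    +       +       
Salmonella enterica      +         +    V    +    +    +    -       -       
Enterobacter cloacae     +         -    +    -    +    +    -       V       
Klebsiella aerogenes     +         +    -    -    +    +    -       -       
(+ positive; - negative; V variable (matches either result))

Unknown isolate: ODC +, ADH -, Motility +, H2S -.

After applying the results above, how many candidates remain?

4

Motility +: excludes Yersinia enterocolitica, Shigella flexneri, Klebsiella oxytoca — 11 left.
ADH -: excludes Enterobacter cloacae — 10 left.
ODC +: excludes Providencia stuartii, Providencia rettgeri, Citrobacter freundii, Proteus vulgaris — 6 left.
H2S -: excludes Proteus mirabilis, Salmonella enterica — 4 left.
Still consistent: Hafnia alvei, Klebsiella aerogenes, Morganella morganii, Serratia marcescens.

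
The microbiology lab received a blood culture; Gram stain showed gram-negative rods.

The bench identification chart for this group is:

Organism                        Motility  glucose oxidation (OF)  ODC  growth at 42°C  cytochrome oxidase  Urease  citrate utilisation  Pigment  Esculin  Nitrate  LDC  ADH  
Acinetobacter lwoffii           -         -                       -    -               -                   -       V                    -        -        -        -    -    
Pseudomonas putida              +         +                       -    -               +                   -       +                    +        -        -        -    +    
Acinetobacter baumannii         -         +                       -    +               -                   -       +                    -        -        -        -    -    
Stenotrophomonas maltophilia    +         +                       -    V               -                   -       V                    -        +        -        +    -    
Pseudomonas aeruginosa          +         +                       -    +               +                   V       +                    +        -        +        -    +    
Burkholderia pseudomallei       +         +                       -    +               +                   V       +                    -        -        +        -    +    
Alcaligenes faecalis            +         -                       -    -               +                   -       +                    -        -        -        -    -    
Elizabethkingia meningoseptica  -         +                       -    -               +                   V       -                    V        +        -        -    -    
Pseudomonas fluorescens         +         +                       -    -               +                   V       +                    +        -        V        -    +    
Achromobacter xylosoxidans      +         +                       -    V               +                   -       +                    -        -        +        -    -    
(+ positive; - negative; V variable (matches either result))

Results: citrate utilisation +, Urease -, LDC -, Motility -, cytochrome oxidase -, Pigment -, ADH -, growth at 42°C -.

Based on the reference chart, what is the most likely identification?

Acinetobacter lwoffii

Pigment -: excludes Pseudomonas putida, Pseudomonas aeruginosa, Pseudomonas fluorescens — 7 left.
LDC -: excludes Stenotrophomonas maltophilia — 6 left.
Motility -: excludes Burkholderia pseudomallei, Alcaligenes faecalis, Achromobacter xylosoxidans — 3 left.
citrate utilisation +: excludes Elizabethkingia meningoseptica — 2 left.
ADH -: all 2 remaining candidates are consistent.
cytochrome oxidase -: all 2 remaining candidates are consistent.
Urease -: all 2 remaining candidates are consistent.
growth at 42°C -: excludes Acinetobacter baumannii — 1 left.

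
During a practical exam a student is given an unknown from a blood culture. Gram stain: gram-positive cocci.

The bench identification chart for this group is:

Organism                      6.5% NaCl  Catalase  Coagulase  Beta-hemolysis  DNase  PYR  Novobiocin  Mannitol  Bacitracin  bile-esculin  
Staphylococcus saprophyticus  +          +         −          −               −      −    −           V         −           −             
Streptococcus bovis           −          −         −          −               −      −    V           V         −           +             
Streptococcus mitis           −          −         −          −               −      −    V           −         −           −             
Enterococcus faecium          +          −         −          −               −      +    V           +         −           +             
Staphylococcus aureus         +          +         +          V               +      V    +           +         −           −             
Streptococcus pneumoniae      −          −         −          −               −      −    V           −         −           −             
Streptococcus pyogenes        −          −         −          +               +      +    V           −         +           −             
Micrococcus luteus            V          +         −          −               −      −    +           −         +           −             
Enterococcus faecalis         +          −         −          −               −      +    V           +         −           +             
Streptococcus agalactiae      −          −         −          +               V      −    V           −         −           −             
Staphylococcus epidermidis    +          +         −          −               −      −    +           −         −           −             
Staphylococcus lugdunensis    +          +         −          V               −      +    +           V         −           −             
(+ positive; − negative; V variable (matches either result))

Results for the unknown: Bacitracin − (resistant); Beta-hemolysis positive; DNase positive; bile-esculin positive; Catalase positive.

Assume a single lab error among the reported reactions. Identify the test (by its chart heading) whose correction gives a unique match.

bile-esculin

As reported, no row in the chart matches all 5 reactions.
Reversing Bacitracin → still no organism matches.
Reversing Beta-hemolysis → still no organism matches.
Reversing Catalase → still no organism matches.
Reversing DNase → still no organism matches.
Reversing bile-esculin (to −) → unique match: Staphylococcus aureus.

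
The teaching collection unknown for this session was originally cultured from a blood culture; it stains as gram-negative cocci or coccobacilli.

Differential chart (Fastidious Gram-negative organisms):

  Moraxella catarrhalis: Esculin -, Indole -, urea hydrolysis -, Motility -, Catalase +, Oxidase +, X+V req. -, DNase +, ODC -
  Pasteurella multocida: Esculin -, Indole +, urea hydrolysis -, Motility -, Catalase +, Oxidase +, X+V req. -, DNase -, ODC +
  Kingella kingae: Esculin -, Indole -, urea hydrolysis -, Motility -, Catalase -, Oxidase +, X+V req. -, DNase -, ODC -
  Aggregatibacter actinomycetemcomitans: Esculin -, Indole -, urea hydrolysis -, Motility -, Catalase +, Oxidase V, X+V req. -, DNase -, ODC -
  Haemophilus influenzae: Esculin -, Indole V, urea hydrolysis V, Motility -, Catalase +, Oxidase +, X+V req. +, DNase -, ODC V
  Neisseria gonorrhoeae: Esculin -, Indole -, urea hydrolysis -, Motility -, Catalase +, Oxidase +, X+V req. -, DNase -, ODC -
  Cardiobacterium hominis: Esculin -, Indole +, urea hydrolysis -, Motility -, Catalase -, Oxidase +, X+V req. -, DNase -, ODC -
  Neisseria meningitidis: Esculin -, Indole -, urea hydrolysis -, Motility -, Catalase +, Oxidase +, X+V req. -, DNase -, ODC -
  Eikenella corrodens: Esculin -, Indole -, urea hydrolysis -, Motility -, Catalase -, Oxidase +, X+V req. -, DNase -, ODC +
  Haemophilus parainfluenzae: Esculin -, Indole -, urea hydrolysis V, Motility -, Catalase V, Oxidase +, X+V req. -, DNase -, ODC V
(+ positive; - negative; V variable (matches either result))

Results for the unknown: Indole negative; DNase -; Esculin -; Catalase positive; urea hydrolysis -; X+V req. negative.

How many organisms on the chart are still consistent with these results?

4

Esculin -: all 10 remaining candidates are consistent.
Catalase +: excludes Kingella kingae, Cardiobacterium hominis, Eikenella corrodens — 7 left.
X+V req. -: excludes Haemophilus influenzae — 6 left.
urea hydrolysis -: all 6 remaining candidates are consistent.
Indole -: excludes Pasteurella multocida — 5 left.
DNase -: excludes Moraxella catarrhalis — 4 left.
Still consistent: Aggregatibacter actinomycetemcomitans, Haemophilus parainfluenzae, Neisseria gonorrhoeae, Neisseria meningitidis.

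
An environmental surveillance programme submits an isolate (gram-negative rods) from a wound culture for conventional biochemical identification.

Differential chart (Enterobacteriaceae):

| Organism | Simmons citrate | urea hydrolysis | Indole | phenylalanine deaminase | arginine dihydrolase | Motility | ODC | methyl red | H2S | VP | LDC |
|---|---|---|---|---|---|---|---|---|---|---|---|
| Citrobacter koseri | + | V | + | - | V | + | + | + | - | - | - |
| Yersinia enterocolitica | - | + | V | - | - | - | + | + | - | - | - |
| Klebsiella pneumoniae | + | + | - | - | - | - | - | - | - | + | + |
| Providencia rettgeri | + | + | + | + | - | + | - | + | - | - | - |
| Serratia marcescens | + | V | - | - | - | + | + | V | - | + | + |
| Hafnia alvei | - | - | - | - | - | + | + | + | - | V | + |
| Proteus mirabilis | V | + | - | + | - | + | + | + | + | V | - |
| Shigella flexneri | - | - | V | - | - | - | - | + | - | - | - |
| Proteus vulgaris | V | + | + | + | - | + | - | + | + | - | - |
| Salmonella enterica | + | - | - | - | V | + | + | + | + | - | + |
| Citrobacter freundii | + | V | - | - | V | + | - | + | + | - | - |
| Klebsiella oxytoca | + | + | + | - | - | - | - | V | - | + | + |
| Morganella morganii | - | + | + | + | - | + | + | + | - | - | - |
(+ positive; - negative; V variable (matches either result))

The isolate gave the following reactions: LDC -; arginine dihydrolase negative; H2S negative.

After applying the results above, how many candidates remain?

H2S -: excludes Proteus mirabilis, Proteus vulgaris, Salmonella enterica, Citrobacter freundii — 9 left.
LDC -: excludes Klebsiella pneumoniae, Serratia marcescens, Hafnia alvei, Klebsiella oxytoca — 5 left.
arginine dihydrolase -: all 5 remaining candidates are consistent.
Still consistent: Citrobacter koseri, Morganella morganii, Providencia rettgeri, Shigella flexneri, Yersinia enterocolitica.

5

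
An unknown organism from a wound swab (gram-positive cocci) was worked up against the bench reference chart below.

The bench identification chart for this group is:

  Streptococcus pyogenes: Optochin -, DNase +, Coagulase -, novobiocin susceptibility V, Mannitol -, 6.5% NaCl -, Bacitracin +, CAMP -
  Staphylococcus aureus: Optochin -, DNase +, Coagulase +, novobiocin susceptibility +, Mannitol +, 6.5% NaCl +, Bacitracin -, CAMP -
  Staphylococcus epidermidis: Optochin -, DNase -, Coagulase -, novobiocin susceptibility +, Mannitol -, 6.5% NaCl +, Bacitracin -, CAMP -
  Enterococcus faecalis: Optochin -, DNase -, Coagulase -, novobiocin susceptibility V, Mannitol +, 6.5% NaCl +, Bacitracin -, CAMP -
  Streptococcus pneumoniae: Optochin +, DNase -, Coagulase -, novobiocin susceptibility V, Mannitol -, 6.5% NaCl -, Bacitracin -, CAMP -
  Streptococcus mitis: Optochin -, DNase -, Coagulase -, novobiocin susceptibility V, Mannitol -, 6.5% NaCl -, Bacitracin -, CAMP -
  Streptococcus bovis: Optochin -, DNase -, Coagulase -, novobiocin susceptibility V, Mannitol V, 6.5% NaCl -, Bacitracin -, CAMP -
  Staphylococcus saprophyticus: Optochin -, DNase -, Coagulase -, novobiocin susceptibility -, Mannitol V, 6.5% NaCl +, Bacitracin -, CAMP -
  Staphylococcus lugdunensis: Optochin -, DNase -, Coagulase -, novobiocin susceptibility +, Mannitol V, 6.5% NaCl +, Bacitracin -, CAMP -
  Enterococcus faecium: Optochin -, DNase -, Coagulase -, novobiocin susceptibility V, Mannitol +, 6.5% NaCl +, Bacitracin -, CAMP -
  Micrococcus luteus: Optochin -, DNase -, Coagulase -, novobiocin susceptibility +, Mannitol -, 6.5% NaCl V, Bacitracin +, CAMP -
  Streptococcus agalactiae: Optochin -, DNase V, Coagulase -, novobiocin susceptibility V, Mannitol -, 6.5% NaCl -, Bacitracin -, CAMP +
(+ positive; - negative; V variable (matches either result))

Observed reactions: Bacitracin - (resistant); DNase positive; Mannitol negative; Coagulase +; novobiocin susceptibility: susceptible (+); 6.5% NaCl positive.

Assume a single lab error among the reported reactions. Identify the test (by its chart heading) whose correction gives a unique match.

Mannitol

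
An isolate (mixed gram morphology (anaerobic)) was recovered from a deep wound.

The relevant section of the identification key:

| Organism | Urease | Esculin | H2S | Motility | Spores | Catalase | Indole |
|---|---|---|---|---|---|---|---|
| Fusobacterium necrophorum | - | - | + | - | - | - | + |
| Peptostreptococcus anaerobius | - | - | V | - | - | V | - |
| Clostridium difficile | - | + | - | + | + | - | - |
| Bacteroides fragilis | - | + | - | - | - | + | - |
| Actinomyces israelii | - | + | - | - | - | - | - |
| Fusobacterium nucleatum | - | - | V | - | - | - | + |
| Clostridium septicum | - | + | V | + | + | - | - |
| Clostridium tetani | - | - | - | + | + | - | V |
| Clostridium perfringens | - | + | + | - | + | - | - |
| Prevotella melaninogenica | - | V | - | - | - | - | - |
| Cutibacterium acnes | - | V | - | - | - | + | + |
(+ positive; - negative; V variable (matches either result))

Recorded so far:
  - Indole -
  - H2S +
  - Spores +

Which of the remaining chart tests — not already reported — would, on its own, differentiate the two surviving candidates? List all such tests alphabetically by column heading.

Motility

H2S +: excludes 6 organisms — 5 left.
Spores +: excludes Fusobacterium necrophorum, Peptostreptococcus anaerobius, Fusobacterium nucleatum — 2 left.
Indole -: all 2 remaining candidates are consistent.
Two candidates remain: Clostridium perfringens and Clostridium septicum.
  Urease: - vs - — same for both, does not separate.
  Esculin: + vs + — same for both, does not separate.
  Motility: Clostridium perfringens -, Clostridium septicum + — discriminates.
  Catalase: - vs - — same for both, does not separate.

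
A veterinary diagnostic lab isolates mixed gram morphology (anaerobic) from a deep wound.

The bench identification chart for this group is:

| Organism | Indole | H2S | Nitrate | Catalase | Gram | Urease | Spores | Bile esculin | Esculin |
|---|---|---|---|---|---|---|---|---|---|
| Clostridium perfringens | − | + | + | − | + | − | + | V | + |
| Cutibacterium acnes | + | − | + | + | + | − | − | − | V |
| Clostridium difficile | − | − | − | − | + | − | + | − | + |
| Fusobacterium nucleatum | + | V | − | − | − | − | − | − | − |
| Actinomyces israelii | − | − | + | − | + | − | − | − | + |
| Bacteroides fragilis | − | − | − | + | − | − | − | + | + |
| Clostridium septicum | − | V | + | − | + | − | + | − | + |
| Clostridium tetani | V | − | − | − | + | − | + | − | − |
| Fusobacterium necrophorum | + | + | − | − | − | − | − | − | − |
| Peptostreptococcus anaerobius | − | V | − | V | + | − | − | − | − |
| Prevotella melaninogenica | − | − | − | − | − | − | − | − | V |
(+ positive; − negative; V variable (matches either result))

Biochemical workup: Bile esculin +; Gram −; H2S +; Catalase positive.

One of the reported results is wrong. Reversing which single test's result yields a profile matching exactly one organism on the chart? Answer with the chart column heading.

H2S

As reported, no row in the chart matches all 4 reactions.
Reversing Catalase → still no organism matches.
Reversing Gram → still no organism matches.
Reversing Bile esculin → still no organism matches.
Reversing H2S (to −) → unique match: Bacteroides fragilis.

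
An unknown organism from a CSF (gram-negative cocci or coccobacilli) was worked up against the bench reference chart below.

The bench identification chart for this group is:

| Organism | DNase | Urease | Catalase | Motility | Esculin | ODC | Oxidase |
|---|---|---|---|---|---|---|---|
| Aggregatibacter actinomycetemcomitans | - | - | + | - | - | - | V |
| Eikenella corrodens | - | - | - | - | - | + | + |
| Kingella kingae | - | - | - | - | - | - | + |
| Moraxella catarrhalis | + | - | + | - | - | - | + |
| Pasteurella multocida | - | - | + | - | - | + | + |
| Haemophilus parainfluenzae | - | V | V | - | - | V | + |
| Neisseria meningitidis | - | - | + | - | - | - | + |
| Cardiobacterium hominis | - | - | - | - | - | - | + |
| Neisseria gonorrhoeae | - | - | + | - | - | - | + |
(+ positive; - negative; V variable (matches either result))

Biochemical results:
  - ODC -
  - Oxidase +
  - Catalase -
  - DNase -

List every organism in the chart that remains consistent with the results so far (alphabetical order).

Oxidase +: all 9 remaining candidates are consistent.
ODC -: excludes Eikenella corrodens, Pasteurella multocida — 7 left.
DNase -: excludes Moraxella catarrhalis — 6 left.
Catalase -: excludes Aggregatibacter actinomycetemcomitans, Neisseria meningitidis, Neisseria gonorrhoeae — 3 left.

Cardiobacterium hominis, Haemophilus parainfluenzae, Kingella kingae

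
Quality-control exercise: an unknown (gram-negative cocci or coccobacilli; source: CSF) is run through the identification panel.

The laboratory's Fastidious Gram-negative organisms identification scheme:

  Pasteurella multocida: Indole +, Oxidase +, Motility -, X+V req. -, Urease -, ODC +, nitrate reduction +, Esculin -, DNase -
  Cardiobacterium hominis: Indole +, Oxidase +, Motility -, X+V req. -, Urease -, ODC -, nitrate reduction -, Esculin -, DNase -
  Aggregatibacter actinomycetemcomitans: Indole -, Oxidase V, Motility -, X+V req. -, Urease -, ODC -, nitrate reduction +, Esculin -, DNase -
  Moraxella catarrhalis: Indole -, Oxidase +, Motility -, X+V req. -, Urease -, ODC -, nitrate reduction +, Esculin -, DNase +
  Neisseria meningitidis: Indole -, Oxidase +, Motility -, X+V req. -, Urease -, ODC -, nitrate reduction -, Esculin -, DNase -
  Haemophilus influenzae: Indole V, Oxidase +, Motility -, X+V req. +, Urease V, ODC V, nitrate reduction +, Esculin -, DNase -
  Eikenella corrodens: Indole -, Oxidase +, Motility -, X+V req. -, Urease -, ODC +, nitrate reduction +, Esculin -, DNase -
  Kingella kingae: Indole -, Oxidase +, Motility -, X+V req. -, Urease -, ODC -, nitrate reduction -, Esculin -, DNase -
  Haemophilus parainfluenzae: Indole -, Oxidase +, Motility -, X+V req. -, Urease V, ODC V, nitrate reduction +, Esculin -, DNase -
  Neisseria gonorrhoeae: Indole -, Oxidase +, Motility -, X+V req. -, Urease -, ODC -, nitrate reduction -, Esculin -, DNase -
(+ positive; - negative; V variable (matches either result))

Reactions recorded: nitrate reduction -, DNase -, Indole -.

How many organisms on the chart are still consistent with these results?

nitrate reduction -: excludes 6 organisms — 4 left.
DNase -: all 4 remaining candidates are consistent.
Indole -: excludes Cardiobacterium hominis — 3 left.
Still consistent: Kingella kingae, Neisseria gonorrhoeae, Neisseria meningitidis.

3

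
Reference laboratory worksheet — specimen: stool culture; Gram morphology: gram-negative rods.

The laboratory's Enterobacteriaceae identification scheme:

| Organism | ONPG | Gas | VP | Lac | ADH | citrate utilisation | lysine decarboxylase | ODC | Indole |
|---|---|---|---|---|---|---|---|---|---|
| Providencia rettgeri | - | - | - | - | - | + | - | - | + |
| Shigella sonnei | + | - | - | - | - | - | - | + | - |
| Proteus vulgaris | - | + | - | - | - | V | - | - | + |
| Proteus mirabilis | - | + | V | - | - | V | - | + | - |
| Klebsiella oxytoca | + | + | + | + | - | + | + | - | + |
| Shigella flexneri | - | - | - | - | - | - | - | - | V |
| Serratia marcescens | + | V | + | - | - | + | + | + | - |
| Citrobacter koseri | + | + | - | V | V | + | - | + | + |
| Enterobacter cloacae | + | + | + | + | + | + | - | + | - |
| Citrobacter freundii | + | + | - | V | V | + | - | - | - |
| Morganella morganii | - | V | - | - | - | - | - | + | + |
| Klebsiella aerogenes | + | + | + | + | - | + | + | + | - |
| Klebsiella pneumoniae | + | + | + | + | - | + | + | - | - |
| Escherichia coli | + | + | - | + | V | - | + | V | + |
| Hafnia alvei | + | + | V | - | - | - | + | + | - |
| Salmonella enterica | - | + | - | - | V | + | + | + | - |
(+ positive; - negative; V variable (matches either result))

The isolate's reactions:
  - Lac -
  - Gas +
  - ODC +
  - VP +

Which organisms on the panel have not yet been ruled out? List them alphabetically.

Gas +: excludes Providencia rettgeri, Shigella sonnei, Shigella flexneri — 13 left.
ODC +: excludes Proteus vulgaris, Klebsiella oxytoca, Citrobacter freundii, Klebsiella pneumoniae — 9 left.
Lac -: excludes Enterobacter cloacae, Klebsiella aerogenes, Escherichia coli — 6 left.
VP +: excludes Citrobacter koseri, Morganella morganii, Salmonella enterica — 3 left.

Hafnia alvei, Proteus mirabilis, Serratia marcescens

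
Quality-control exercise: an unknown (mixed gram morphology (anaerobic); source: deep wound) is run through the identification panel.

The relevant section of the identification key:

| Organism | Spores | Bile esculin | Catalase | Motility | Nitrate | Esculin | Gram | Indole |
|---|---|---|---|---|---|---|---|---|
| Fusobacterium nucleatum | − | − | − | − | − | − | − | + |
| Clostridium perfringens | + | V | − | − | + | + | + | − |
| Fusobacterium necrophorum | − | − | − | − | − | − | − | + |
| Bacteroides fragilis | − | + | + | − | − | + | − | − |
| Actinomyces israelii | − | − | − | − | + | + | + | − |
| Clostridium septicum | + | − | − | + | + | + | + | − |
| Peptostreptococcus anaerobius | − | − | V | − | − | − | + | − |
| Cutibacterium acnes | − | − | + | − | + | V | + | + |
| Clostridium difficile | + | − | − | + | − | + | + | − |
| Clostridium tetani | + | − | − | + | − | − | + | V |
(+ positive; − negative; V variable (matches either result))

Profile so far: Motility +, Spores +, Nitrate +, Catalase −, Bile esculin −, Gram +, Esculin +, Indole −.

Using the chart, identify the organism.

Spores +: excludes 6 organisms — 4 left.
Gram +: all 4 remaining candidates are consistent.
Esculin +: excludes Clostridium tetani — 3 left.
Catalase −: all 3 remaining candidates are consistent.
Bile esculin −: all 3 remaining candidates are consistent.
Motility +: excludes Clostridium perfringens — 2 left.
Nitrate +: excludes Clostridium difficile — 1 left.
Indole −: the one remaining candidate is consistent.

Clostridium septicum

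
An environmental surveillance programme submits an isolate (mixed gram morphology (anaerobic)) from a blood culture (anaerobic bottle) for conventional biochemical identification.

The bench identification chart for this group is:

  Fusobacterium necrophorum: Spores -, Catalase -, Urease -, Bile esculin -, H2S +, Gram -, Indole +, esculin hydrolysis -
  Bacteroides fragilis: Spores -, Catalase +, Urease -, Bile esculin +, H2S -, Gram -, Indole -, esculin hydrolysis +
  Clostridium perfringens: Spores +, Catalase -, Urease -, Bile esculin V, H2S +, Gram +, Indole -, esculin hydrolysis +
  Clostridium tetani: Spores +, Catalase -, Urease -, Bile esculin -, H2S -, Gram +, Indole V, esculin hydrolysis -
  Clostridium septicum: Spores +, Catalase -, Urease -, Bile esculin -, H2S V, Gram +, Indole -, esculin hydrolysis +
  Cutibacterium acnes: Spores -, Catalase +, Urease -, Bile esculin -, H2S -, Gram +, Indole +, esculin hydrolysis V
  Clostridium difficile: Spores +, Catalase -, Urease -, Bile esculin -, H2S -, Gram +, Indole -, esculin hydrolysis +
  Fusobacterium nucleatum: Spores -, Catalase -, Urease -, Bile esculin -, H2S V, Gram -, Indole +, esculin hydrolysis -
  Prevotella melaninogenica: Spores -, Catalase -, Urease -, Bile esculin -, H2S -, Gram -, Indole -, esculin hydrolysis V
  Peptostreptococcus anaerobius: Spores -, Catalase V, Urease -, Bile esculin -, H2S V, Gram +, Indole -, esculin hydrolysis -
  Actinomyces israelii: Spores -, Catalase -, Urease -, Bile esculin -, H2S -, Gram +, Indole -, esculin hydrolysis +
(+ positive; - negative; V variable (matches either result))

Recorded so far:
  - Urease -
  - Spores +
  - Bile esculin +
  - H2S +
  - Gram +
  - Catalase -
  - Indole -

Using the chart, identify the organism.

Indole -: excludes Fusobacterium necrophorum, Cutibacterium acnes, Fusobacterium nucleatum — 8 left.
Spores +: excludes Bacteroides fragilis, Prevotella melaninogenica, Peptostreptococcus anaerobius, Actinomyces israelii — 4 left.
Bile esculin +: excludes Clostridium tetani, Clostridium septicum, Clostridium difficile — 1 left.
H2S +: the one remaining candidate is consistent.
Catalase -: the one remaining candidate is consistent.
Gram +: the one remaining candidate is consistent.
Urease -: the one remaining candidate is consistent.

Clostridium perfringens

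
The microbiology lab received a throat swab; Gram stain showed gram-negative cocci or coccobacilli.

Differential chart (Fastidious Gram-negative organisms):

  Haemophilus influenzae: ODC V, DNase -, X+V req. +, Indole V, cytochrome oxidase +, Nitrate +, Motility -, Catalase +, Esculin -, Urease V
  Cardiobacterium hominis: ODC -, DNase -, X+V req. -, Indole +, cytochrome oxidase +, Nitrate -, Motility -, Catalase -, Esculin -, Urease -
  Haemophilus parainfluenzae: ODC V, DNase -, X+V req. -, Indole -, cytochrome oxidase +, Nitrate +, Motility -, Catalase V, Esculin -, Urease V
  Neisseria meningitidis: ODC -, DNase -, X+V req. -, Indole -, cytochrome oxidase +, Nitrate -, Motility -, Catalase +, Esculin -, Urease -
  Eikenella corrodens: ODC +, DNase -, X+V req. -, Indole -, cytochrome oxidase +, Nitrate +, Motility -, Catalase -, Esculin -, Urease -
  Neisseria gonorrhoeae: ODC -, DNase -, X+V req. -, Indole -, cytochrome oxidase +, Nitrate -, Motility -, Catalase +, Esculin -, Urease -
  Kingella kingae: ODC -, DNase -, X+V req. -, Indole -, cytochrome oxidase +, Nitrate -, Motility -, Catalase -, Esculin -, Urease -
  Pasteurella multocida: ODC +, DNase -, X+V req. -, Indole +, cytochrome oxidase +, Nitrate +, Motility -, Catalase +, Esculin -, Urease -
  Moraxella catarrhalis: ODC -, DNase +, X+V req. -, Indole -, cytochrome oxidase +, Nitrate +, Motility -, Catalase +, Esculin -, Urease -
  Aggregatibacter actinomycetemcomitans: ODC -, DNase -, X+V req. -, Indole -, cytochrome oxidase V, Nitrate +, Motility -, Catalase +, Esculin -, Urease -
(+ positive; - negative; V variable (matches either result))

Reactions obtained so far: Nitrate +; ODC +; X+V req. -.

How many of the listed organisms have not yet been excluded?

3

ODC +: excludes 6 organisms — 4 left.
X+V req. -: excludes Haemophilus influenzae — 3 left.
Nitrate +: all 3 remaining candidates are consistent.
Still consistent: Eikenella corrodens, Haemophilus parainfluenzae, Pasteurella multocida.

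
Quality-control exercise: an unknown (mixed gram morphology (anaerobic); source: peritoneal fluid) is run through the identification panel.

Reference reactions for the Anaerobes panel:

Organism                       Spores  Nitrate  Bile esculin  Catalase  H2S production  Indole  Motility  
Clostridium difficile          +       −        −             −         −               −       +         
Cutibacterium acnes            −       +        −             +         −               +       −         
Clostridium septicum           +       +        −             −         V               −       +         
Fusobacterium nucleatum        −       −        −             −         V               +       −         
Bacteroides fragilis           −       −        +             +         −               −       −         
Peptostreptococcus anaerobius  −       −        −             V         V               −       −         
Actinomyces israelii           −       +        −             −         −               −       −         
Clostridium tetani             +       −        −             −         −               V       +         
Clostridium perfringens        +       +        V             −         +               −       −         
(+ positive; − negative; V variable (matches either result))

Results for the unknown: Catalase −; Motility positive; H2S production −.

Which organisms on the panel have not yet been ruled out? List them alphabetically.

H2S production −: excludes Clostridium perfringens — 8 left.
Motility +: excludes 5 organisms — 3 left.
Catalase −: all 3 remaining candidates are consistent.

Clostridium difficile, Clostridium septicum, Clostridium tetani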